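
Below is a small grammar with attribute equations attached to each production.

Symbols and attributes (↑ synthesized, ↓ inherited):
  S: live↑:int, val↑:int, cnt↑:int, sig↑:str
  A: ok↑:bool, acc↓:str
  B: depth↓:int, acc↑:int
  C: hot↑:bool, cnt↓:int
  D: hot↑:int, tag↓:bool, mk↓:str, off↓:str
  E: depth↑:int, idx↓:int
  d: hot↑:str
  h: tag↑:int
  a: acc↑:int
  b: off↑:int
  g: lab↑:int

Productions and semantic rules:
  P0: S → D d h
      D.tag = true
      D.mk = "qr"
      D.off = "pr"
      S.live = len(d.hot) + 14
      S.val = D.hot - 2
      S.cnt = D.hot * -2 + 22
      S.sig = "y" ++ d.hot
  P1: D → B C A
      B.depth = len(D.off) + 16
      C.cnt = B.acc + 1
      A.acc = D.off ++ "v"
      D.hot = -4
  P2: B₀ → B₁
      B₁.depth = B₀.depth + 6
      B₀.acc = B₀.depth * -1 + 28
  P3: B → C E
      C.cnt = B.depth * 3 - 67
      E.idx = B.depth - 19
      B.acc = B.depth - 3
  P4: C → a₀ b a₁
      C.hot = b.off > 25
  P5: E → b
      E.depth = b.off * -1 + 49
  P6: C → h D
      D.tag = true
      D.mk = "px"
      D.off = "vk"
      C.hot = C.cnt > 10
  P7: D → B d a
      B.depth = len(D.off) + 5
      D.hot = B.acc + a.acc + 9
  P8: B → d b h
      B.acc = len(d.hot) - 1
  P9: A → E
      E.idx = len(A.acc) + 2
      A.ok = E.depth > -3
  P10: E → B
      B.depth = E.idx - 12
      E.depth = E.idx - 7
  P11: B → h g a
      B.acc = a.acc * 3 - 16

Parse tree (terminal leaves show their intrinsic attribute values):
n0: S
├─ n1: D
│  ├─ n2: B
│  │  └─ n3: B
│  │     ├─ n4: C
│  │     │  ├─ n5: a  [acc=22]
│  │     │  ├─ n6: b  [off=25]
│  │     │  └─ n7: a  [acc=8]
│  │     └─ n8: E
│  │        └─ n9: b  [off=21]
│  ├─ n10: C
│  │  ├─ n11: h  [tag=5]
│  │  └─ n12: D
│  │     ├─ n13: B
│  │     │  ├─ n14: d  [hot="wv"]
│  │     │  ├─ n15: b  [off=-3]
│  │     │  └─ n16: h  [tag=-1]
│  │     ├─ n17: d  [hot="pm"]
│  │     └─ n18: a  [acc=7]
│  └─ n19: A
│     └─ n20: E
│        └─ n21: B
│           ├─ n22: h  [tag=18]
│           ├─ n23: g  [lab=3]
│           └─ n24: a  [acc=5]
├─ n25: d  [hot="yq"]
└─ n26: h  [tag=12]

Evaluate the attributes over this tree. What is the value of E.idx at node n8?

5

1. n1.tag = true  [true]
2. n1.mk = "qr"  ["qr"]
3. n1.off = "pr"  ["pr"]
4. n2.depth = 18  [len(D.off) + 16]
5. n3.depth = 24  [B₀.depth + 6]
6. n4.cnt = 5  [B.depth * 3 - 67]
7. n5.acc = 22  [terminal]
8. n6.off = 25  [terminal]
9. n7.acc = 8  [terminal]
10. n4.hot = false  [b.off > 25]
11. n8.idx = 5  [B.depth - 19]
12. n9.off = 21  [terminal]
13. n8.depth = 28  [b.off * -1 + 49]
14. n3.acc = 21  [B.depth - 3]
15. n2.acc = 10  [B₀.depth * -1 + 28]
16. n10.cnt = 11  [B.acc + 1]
17. n11.tag = 5  [terminal]
18. n12.tag = true  [true]
19. n12.mk = "px"  ["px"]
20. n12.off = "vk"  ["vk"]
21. n13.depth = 7  [len(D.off) + 5]
22. n14.hot = "wv"  [terminal]
23. n15.off = -3  [terminal]
24. n16.tag = -1  [terminal]
25. n13.acc = 1  [len(d.hot) - 1]
26. n17.hot = "pm"  [terminal]
27. n18.acc = 7  [terminal]
28. n12.hot = 17  [B.acc + a.acc + 9]
29. n10.hot = true  [C.cnt > 10]
30. n19.acc = "prv"  [D.off ++ "v"]
31. n20.idx = 5  [len(A.acc) + 2]
32. n21.depth = -7  [E.idx - 12]
33. n22.tag = 18  [terminal]
34. n23.lab = 3  [terminal]
35. n24.acc = 5  [terminal]
36. n21.acc = -1  [a.acc * 3 - 16]
37. n20.depth = -2  [E.idx - 7]
38. n19.ok = true  [E.depth > -3]
39. n1.hot = -4  [-4]
40. n25.hot = "yq"  [terminal]
41. n26.tag = 12  [terminal]
42. n0.live = 16  [len(d.hot) + 14]
43. n0.val = -6  [D.hot - 2]
44. n0.cnt = 30  [D.hot * -2 + 22]
45. n0.sig = "yyq"  ["y" ++ d.hot]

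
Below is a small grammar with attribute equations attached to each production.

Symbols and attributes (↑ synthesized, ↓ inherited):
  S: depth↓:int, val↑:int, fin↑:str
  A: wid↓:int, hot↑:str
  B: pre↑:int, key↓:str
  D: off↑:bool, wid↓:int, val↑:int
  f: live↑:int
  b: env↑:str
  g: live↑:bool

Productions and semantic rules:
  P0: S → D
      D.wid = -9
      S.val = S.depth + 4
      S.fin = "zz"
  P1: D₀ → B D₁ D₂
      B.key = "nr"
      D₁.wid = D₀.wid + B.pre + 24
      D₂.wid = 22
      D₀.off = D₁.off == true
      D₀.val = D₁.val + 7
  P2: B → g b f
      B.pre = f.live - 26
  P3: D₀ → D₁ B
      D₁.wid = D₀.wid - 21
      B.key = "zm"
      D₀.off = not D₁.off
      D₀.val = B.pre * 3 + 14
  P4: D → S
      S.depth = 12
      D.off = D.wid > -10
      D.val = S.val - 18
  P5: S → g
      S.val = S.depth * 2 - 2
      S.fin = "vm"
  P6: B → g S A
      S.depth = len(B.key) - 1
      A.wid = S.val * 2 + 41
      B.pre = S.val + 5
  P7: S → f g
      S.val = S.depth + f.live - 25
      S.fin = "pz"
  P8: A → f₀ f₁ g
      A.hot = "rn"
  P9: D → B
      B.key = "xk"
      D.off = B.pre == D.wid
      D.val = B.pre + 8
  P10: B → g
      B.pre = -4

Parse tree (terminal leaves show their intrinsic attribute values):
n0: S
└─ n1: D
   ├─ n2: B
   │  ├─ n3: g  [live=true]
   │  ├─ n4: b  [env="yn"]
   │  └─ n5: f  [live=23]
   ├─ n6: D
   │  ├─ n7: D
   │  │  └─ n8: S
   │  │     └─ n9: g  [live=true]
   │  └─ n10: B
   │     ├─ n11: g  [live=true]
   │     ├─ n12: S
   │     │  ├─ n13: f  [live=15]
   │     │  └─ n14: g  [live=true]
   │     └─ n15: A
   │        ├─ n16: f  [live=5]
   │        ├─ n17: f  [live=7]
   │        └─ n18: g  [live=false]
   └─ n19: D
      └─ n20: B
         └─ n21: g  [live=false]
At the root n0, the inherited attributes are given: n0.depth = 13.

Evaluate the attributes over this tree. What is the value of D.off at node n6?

false

1. n0.depth = 13  [given at root]
2. n1.wid = -9  [-9]
3. n2.key = "nr"  ["nr"]
4. n3.live = true  [terminal]
5. n4.env = "yn"  [terminal]
6. n5.live = 23  [terminal]
7. n2.pre = -3  [f.live - 26]
8. n6.wid = 12  [D₀.wid + B.pre + 24]
9. n7.wid = -9  [D₀.wid - 21]
10. n8.depth = 12  [12]
11. n9.live = true  [terminal]
12. n8.val = 22  [S.depth * 2 - 2]
13. n8.fin = "vm"  ["vm"]
14. n7.off = true  [D.wid > -10]
15. n7.val = 4  [S.val - 18]
16. n10.key = "zm"  ["zm"]
17. n11.live = true  [terminal]
18. n12.depth = 1  [len(B.key) - 1]
19. n13.live = 15  [terminal]
20. n14.live = true  [terminal]
21. n12.val = -9  [S.depth + f.live - 25]
22. n12.fin = "pz"  ["pz"]
23. n15.wid = 23  [S.val * 2 + 41]
24. n16.live = 5  [terminal]
25. n17.live = 7  [terminal]
26. n18.live = false  [terminal]
27. n15.hot = "rn"  ["rn"]
28. n10.pre = -4  [S.val + 5]
29. n6.off = false  [not D₁.off]
30. n6.val = 2  [B.pre * 3 + 14]
31. n19.wid = 22  [22]
32. n20.key = "xk"  ["xk"]
33. n21.live = false  [terminal]
34. n20.pre = -4  [-4]
35. n19.off = false  [B.pre == D.wid]
36. n19.val = 4  [B.pre + 8]
37. n1.off = false  [D₁.off == true]
38. n1.val = 9  [D₁.val + 7]
39. n0.val = 17  [S.depth + 4]
40. n0.fin = "zz"  ["zz"]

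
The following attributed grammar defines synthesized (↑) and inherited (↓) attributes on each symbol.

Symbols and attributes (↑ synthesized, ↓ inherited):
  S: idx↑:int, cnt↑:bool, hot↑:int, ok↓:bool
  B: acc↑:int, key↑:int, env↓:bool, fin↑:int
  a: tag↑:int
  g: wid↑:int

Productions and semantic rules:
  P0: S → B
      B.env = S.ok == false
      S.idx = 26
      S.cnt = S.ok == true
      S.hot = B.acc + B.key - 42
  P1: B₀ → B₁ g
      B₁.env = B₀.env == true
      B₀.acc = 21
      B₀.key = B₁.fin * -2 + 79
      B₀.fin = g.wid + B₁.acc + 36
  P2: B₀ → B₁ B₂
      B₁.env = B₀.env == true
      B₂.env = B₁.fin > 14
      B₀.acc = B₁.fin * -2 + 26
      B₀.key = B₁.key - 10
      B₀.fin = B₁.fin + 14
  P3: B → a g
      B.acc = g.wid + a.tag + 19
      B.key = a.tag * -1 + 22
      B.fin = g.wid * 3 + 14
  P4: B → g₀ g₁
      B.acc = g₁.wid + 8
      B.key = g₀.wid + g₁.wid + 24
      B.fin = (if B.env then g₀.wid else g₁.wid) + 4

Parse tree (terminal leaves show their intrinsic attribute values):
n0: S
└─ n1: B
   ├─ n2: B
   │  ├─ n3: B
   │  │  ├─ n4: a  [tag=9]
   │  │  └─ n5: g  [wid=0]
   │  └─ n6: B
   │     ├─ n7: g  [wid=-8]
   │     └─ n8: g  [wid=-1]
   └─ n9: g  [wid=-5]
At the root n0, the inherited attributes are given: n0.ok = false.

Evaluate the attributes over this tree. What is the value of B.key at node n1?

23

1. n0.ok = false  [given at root]
2. n1.env = true  [S.ok == false]
3. n2.env = true  [B₀.env == true]
4. n3.env = true  [B₀.env == true]
5. n4.tag = 9  [terminal]
6. n5.wid = 0  [terminal]
7. n3.acc = 28  [g.wid + a.tag + 19]
8. n3.key = 13  [a.tag * -1 + 22]
9. n3.fin = 14  [g.wid * 3 + 14]
10. n6.env = false  [B₁.fin > 14]
11. n7.wid = -8  [terminal]
12. n8.wid = -1  [terminal]
13. n6.acc = 7  [g₁.wid + 8]
14. n6.key = 15  [g₀.wid + g₁.wid + 24]
15. n6.fin = 3  [(if B.env then g₀.wid else g₁.wid) + 4]
16. n2.acc = -2  [B₁.fin * -2 + 26]
17. n2.key = 3  [B₁.key - 10]
18. n2.fin = 28  [B₁.fin + 14]
19. n9.wid = -5  [terminal]
20. n1.acc = 21  [21]
21. n1.key = 23  [B₁.fin * -2 + 79]
22. n1.fin = 29  [g.wid + B₁.acc + 36]
23. n0.idx = 26  [26]
24. n0.cnt = false  [S.ok == true]
25. n0.hot = 2  [B.acc + B.key - 42]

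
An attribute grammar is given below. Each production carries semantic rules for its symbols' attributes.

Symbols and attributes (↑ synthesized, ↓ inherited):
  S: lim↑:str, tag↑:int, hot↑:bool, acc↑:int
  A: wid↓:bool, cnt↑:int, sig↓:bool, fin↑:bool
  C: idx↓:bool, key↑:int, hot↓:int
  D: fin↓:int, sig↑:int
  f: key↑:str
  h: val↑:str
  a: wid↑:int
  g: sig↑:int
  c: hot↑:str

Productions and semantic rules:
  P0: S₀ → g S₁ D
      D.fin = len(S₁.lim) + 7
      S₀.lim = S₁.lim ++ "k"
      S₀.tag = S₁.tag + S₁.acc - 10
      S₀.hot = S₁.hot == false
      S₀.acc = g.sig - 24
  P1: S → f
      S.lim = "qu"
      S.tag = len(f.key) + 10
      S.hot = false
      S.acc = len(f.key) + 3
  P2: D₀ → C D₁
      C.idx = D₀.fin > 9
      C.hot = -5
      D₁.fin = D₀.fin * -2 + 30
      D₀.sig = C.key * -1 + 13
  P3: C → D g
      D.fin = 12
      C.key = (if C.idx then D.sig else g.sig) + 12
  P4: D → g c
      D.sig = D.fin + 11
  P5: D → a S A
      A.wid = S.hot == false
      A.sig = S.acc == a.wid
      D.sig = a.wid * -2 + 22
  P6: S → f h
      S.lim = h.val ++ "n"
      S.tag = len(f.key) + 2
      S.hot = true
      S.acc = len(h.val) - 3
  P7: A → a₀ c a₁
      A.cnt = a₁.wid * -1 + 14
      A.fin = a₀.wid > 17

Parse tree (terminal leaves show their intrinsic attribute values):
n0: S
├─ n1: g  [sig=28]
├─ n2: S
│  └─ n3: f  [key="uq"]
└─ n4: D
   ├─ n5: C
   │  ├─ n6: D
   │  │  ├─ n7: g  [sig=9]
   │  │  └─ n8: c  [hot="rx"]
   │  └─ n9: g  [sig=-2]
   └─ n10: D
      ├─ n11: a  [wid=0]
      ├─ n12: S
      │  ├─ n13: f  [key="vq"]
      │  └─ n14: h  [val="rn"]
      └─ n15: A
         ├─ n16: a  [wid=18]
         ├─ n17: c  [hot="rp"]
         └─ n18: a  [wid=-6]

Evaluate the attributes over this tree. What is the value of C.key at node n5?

10

1. n1.sig = 28  [terminal]
2. n3.key = "uq"  [terminal]
3. n2.lim = "qu"  ["qu"]
4. n2.tag = 12  [len(f.key) + 10]
5. n2.hot = false  [false]
6. n2.acc = 5  [len(f.key) + 3]
7. n4.fin = 9  [len(S₁.lim) + 7]
8. n5.idx = false  [D₀.fin > 9]
9. n5.hot = -5  [-5]
10. n6.fin = 12  [12]
11. n7.sig = 9  [terminal]
12. n8.hot = "rx"  [terminal]
13. n6.sig = 23  [D.fin + 11]
14. n9.sig = -2  [terminal]
15. n5.key = 10  [(if C.idx then D.sig else g.sig) + 12]
16. n10.fin = 12  [D₀.fin * -2 + 30]
17. n11.wid = 0  [terminal]
18. n13.key = "vq"  [terminal]
19. n14.val = "rn"  [terminal]
20. n12.lim = "rnn"  [h.val ++ "n"]
21. n12.tag = 4  [len(f.key) + 2]
22. n12.hot = true  [true]
23. n12.acc = -1  [len(h.val) - 3]
24. n15.wid = false  [S.hot == false]
25. n15.sig = false  [S.acc == a.wid]
26. n16.wid = 18  [terminal]
27. n17.hot = "rp"  [terminal]
28. n18.wid = -6  [terminal]
29. n15.cnt = 20  [a₁.wid * -1 + 14]
30. n15.fin = true  [a₀.wid > 17]
31. n10.sig = 22  [a.wid * -2 + 22]
32. n4.sig = 3  [C.key * -1 + 13]
33. n0.lim = "quk"  [S₁.lim ++ "k"]
34. n0.tag = 7  [S₁.tag + S₁.acc - 10]
35. n0.hot = true  [S₁.hot == false]
36. n0.acc = 4  [g.sig - 24]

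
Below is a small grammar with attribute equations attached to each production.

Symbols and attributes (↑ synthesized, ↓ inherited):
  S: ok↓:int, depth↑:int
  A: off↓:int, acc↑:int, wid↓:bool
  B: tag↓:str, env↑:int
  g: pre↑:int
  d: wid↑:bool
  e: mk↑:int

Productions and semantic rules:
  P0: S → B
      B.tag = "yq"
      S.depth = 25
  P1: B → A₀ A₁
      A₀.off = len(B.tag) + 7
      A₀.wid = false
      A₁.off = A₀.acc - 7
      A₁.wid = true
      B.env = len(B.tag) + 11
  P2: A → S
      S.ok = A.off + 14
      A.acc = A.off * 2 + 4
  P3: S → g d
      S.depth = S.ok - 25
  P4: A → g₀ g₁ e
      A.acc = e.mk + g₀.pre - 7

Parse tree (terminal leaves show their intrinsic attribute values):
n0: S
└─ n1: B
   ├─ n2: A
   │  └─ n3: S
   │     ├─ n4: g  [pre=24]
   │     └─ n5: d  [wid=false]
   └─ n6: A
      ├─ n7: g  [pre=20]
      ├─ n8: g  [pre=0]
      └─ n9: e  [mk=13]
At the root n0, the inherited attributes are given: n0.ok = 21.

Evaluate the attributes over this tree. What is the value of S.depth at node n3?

-2

1. n0.ok = 21  [given at root]
2. n1.tag = "yq"  ["yq"]
3. n2.off = 9  [len(B.tag) + 7]
4. n2.wid = false  [false]
5. n3.ok = 23  [A.off + 14]
6. n4.pre = 24  [terminal]
7. n5.wid = false  [terminal]
8. n3.depth = -2  [S.ok - 25]
9. n2.acc = 22  [A.off * 2 + 4]
10. n6.off = 15  [A₀.acc - 7]
11. n6.wid = true  [true]
12. n7.pre = 20  [terminal]
13. n8.pre = 0  [terminal]
14. n9.mk = 13  [terminal]
15. n6.acc = 26  [e.mk + g₀.pre - 7]
16. n1.env = 13  [len(B.tag) + 11]
17. n0.depth = 25  [25]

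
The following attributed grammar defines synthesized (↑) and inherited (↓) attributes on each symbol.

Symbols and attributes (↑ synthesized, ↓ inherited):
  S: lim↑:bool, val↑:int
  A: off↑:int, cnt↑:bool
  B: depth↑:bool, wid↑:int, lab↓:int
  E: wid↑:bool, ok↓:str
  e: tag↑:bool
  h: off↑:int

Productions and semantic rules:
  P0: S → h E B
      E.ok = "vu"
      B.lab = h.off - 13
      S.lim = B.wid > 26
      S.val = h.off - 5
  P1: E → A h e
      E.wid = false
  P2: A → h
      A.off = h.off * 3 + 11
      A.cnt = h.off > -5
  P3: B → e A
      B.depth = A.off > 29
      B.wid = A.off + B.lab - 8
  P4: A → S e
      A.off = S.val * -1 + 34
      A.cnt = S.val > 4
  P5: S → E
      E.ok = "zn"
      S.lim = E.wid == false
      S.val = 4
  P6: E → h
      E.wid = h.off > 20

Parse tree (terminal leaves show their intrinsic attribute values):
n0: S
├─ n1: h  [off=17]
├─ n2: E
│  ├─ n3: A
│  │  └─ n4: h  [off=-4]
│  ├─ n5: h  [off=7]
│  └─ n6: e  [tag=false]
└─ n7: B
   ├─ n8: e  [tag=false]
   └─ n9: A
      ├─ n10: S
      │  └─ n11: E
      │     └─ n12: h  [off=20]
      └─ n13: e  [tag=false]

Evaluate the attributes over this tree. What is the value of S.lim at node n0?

1. n1.off = 17  [terminal]
2. n2.ok = "vu"  ["vu"]
3. n4.off = -4  [terminal]
4. n3.off = -1  [h.off * 3 + 11]
5. n3.cnt = true  [h.off > -5]
6. n5.off = 7  [terminal]
7. n6.tag = false  [terminal]
8. n2.wid = false  [false]
9. n7.lab = 4  [h.off - 13]
10. n8.tag = false  [terminal]
11. n11.ok = "zn"  ["zn"]
12. n12.off = 20  [terminal]
13. n11.wid = false  [h.off > 20]
14. n10.lim = true  [E.wid == false]
15. n10.val = 4  [4]
16. n13.tag = false  [terminal]
17. n9.off = 30  [S.val * -1 + 34]
18. n9.cnt = false  [S.val > 4]
19. n7.depth = true  [A.off > 29]
20. n7.wid = 26  [A.off + B.lab - 8]
21. n0.lim = false  [B.wid > 26]
22. n0.val = 12  [h.off - 5]

false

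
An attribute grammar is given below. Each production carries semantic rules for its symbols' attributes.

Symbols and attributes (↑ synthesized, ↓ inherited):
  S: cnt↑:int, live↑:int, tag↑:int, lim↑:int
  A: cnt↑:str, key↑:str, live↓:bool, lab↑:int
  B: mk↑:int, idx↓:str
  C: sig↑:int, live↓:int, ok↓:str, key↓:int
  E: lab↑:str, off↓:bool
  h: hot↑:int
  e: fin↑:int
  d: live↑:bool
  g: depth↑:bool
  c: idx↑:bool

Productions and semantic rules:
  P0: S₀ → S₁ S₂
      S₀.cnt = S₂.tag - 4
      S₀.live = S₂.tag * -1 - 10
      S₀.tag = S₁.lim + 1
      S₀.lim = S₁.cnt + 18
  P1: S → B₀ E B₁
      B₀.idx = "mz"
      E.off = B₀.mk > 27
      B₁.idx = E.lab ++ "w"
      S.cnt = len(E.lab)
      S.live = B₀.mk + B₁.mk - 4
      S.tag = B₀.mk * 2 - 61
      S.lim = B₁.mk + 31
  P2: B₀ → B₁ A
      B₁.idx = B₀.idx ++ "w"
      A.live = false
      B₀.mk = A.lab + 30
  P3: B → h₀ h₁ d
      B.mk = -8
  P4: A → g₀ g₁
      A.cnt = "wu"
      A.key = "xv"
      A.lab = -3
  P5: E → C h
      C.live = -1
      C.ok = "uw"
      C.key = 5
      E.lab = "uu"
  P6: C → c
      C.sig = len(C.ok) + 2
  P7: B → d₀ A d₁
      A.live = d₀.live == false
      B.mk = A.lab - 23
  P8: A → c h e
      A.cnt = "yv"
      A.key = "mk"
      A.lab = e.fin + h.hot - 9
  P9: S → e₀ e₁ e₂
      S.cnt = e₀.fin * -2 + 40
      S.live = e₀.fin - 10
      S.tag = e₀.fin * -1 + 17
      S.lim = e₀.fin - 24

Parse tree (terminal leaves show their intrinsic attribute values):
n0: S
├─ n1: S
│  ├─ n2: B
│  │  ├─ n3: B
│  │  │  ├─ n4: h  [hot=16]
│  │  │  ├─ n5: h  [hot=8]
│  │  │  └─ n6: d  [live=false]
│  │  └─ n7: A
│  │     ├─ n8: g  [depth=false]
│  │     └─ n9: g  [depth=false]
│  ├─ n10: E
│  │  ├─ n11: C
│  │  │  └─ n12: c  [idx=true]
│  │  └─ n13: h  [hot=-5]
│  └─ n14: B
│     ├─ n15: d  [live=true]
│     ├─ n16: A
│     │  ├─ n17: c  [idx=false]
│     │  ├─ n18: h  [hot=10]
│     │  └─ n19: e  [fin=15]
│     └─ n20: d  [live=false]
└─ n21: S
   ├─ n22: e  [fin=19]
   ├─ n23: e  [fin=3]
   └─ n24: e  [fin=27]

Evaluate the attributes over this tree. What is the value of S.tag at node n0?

25

1. n2.idx = "mz"  ["mz"]
2. n3.idx = "mzw"  [B₀.idx ++ "w"]
3. n4.hot = 16  [terminal]
4. n5.hot = 8  [terminal]
5. n6.live = false  [terminal]
6. n3.mk = -8  [-8]
7. n7.live = false  [false]
8. n8.depth = false  [terminal]
9. n9.depth = false  [terminal]
10. n7.cnt = "wu"  ["wu"]
11. n7.key = "xv"  ["xv"]
12. n7.lab = -3  [-3]
13. n2.mk = 27  [A.lab + 30]
14. n10.off = false  [B₀.mk > 27]
15. n11.live = -1  [-1]
16. n11.ok = "uw"  ["uw"]
17. n11.key = 5  [5]
18. n12.idx = true  [terminal]
19. n11.sig = 4  [len(C.ok) + 2]
20. n13.hot = -5  [terminal]
21. n10.lab = "uu"  ["uu"]
22. n14.idx = "uuw"  [E.lab ++ "w"]
23. n15.live = true  [terminal]
24. n16.live = false  [d₀.live == false]
25. n17.idx = false  [terminal]
26. n18.hot = 10  [terminal]
27. n19.fin = 15  [terminal]
28. n16.cnt = "yv"  ["yv"]
29. n16.key = "mk"  ["mk"]
30. n16.lab = 16  [e.fin + h.hot - 9]
31. n20.live = false  [terminal]
32. n14.mk = -7  [A.lab - 23]
33. n1.cnt = 2  [len(E.lab)]
34. n1.live = 16  [B₀.mk + B₁.mk - 4]
35. n1.tag = -7  [B₀.mk * 2 - 61]
36. n1.lim = 24  [B₁.mk + 31]
37. n22.fin = 19  [terminal]
38. n23.fin = 3  [terminal]
39. n24.fin = 27  [terminal]
40. n21.cnt = 2  [e₀.fin * -2 + 40]
41. n21.live = 9  [e₀.fin - 10]
42. n21.tag = -2  [e₀.fin * -1 + 17]
43. n21.lim = -5  [e₀.fin - 24]
44. n0.cnt = -6  [S₂.tag - 4]
45. n0.live = -8  [S₂.tag * -1 - 10]
46. n0.tag = 25  [S₁.lim + 1]
47. n0.lim = 20  [S₁.cnt + 18]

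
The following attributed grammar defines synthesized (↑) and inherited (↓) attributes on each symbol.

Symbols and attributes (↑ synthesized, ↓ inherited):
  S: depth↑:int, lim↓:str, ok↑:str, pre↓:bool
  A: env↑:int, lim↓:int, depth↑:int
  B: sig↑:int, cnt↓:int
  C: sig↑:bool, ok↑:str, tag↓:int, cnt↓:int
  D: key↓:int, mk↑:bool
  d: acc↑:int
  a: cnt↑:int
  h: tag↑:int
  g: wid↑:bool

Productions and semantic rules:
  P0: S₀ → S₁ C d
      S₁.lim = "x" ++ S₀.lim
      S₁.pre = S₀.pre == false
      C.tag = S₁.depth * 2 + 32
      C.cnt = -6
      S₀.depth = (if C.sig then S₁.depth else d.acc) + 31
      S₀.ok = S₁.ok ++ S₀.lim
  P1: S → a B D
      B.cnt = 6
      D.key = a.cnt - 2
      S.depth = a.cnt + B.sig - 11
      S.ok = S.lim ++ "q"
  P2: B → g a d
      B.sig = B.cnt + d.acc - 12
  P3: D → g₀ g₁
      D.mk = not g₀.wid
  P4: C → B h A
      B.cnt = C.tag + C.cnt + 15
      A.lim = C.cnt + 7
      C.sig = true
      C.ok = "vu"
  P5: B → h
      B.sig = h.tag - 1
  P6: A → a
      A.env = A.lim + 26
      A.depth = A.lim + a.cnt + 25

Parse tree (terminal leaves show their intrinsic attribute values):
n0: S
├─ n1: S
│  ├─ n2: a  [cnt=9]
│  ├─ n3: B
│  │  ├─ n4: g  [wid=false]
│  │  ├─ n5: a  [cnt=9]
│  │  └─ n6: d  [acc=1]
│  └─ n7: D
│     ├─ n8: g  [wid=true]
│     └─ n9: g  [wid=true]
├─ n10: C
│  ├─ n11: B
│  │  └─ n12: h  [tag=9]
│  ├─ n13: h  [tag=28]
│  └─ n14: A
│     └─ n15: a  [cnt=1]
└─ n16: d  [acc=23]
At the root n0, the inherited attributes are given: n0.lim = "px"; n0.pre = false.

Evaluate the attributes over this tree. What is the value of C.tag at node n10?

18

1. n0.lim = "px"  [given at root]
2. n0.pre = false  [given at root]
3. n1.lim = "xpx"  ["x" ++ S₀.lim]
4. n1.pre = true  [S₀.pre == false]
5. n2.cnt = 9  [terminal]
6. n3.cnt = 6  [6]
7. n4.wid = false  [terminal]
8. n5.cnt = 9  [terminal]
9. n6.acc = 1  [terminal]
10. n3.sig = -5  [B.cnt + d.acc - 12]
11. n7.key = 7  [a.cnt - 2]
12. n8.wid = true  [terminal]
13. n9.wid = true  [terminal]
14. n7.mk = false  [not g₀.wid]
15. n1.depth = -7  [a.cnt + B.sig - 11]
16. n1.ok = "xpxq"  [S.lim ++ "q"]
17. n10.tag = 18  [S₁.depth * 2 + 32]
18. n10.cnt = -6  [-6]
19. n11.cnt = 27  [C.tag + C.cnt + 15]
20. n12.tag = 9  [terminal]
21. n11.sig = 8  [h.tag - 1]
22. n13.tag = 28  [terminal]
23. n14.lim = 1  [C.cnt + 7]
24. n15.cnt = 1  [terminal]
25. n14.env = 27  [A.lim + 26]
26. n14.depth = 27  [A.lim + a.cnt + 25]
27. n10.sig = true  [true]
28. n10.ok = "vu"  ["vu"]
29. n16.acc = 23  [terminal]
30. n0.depth = 24  [(if C.sig then S₁.depth else d.acc) + 31]
31. n0.ok = "xpxqpx"  [S₁.ok ++ S₀.lim]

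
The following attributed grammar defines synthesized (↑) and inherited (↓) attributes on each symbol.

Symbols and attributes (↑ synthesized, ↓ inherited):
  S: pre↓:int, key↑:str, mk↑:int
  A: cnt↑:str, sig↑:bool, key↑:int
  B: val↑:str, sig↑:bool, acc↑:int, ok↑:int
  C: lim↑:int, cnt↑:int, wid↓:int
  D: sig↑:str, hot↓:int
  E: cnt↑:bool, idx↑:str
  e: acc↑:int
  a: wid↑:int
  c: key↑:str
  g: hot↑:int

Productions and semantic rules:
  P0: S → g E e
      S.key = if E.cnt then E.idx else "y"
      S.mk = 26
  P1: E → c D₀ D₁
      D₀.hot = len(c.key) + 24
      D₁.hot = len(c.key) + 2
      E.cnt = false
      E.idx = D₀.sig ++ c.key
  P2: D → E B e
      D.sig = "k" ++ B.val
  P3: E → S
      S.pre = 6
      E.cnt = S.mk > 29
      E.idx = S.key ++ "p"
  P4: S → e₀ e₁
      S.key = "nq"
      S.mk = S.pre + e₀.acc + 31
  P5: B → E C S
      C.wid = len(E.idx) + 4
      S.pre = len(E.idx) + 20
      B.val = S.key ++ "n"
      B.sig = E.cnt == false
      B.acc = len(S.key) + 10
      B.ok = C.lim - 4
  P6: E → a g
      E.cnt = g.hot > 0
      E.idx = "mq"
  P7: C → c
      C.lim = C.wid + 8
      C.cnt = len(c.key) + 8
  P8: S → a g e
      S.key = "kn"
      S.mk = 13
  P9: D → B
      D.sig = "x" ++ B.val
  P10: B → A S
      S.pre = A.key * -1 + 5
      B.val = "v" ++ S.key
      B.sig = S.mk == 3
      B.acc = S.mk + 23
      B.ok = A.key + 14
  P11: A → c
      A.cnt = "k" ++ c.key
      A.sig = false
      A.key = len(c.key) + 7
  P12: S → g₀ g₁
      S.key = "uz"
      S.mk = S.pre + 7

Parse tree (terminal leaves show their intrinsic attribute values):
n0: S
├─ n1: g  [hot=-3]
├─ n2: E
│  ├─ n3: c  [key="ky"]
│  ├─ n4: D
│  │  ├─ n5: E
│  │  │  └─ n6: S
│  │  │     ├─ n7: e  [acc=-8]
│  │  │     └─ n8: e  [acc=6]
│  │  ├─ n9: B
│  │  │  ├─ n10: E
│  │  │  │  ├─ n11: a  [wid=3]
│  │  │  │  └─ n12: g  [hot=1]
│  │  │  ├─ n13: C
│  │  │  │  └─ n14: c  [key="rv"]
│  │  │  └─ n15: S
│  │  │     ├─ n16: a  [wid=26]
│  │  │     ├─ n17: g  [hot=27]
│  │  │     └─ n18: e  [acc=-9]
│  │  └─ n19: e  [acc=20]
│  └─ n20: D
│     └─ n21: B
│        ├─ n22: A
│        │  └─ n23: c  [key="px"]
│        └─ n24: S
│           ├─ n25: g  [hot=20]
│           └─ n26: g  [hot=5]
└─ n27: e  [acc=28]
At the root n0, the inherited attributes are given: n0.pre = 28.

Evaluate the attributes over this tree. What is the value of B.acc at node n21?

26

1. n0.pre = 28  [given at root]
2. n1.hot = -3  [terminal]
3. n3.key = "ky"  [terminal]
4. n4.hot = 26  [len(c.key) + 24]
5. n6.pre = 6  [6]
6. n7.acc = -8  [terminal]
7. n8.acc = 6  [terminal]
8. n6.key = "nq"  ["nq"]
9. n6.mk = 29  [S.pre + e₀.acc + 31]
10. n5.cnt = false  [S.mk > 29]
11. n5.idx = "nqp"  [S.key ++ "p"]
12. n11.wid = 3  [terminal]
13. n12.hot = 1  [terminal]
14. n10.cnt = true  [g.hot > 0]
15. n10.idx = "mq"  ["mq"]
16. n13.wid = 6  [len(E.idx) + 4]
17. n14.key = "rv"  [terminal]
18. n13.lim = 14  [C.wid + 8]
19. n13.cnt = 10  [len(c.key) + 8]
20. n15.pre = 22  [len(E.idx) + 20]
21. n16.wid = 26  [terminal]
22. n17.hot = 27  [terminal]
23. n18.acc = -9  [terminal]
24. n15.key = "kn"  ["kn"]
25. n15.mk = 13  [13]
26. n9.val = "knn"  [S.key ++ "n"]
27. n9.sig = false  [E.cnt == false]
28. n9.acc = 12  [len(S.key) + 10]
29. n9.ok = 10  [C.lim - 4]
30. n19.acc = 20  [terminal]
31. n4.sig = "kknn"  ["k" ++ B.val]
32. n20.hot = 4  [len(c.key) + 2]
33. n23.key = "px"  [terminal]
34. n22.cnt = "kpx"  ["k" ++ c.key]
35. n22.sig = false  [false]
36. n22.key = 9  [len(c.key) + 7]
37. n24.pre = -4  [A.key * -1 + 5]
38. n25.hot = 20  [terminal]
39. n26.hot = 5  [terminal]
40. n24.key = "uz"  ["uz"]
41. n24.mk = 3  [S.pre + 7]
42. n21.val = "vuz"  ["v" ++ S.key]
43. n21.sig = true  [S.mk == 3]
44. n21.acc = 26  [S.mk + 23]
45. n21.ok = 23  [A.key + 14]
46. n20.sig = "xvuz"  ["x" ++ B.val]
47. n2.cnt = false  [false]
48. n2.idx = "kknnky"  [D₀.sig ++ c.key]
49. n27.acc = 28  [terminal]
50. n0.key = "y"  [if E.cnt then E.idx else "y"]
51. n0.mk = 26  [26]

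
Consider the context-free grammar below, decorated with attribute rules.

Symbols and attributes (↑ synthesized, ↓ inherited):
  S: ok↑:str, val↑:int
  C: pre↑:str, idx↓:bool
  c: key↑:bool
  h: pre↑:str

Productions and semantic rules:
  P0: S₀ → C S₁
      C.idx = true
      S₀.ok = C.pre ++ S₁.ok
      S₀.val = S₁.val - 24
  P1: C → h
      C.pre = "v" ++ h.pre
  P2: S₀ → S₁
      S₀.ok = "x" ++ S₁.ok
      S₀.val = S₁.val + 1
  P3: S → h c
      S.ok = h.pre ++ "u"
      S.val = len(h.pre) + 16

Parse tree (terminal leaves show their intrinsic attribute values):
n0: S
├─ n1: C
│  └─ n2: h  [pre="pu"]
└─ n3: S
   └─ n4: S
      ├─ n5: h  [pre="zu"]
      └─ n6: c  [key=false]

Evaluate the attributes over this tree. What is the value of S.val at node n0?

1. n1.idx = true  [true]
2. n2.pre = "pu"  [terminal]
3. n1.pre = "vpu"  ["v" ++ h.pre]
4. n5.pre = "zu"  [terminal]
5. n6.key = false  [terminal]
6. n4.ok = "zuu"  [h.pre ++ "u"]
7. n4.val = 18  [len(h.pre) + 16]
8. n3.ok = "xzuu"  ["x" ++ S₁.ok]
9. n3.val = 19  [S₁.val + 1]
10. n0.ok = "vpuxzuu"  [C.pre ++ S₁.ok]
11. n0.val = -5  [S₁.val - 24]

-5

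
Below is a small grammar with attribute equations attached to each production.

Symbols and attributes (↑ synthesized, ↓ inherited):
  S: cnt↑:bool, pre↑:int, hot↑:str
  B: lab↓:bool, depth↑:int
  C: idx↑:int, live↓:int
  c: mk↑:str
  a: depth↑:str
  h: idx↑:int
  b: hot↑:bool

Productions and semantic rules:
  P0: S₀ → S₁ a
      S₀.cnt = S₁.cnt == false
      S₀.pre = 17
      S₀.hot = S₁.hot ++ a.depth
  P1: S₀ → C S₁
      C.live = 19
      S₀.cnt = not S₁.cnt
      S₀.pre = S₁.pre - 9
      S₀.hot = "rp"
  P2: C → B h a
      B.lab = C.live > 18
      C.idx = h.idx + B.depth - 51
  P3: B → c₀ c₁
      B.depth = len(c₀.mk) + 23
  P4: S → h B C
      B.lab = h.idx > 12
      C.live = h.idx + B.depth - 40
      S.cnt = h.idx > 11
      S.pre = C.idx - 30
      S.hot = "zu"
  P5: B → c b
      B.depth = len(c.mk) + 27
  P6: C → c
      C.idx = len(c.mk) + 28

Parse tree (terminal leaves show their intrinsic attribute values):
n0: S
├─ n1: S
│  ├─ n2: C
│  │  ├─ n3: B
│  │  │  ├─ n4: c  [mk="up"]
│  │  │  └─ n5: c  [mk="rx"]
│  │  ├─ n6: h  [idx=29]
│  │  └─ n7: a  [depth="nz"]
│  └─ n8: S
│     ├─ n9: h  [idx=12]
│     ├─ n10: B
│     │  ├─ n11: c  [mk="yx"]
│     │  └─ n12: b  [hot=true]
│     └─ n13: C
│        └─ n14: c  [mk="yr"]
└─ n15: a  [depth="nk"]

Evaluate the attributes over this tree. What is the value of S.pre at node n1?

1. n2.live = 19  [19]
2. n3.lab = true  [C.live > 18]
3. n4.mk = "up"  [terminal]
4. n5.mk = "rx"  [terminal]
5. n3.depth = 25  [len(c₀.mk) + 23]
6. n6.idx = 29  [terminal]
7. n7.depth = "nz"  [terminal]
8. n2.idx = 3  [h.idx + B.depth - 51]
9. n9.idx = 12  [terminal]
10. n10.lab = false  [h.idx > 12]
11. n11.mk = "yx"  [terminal]
12. n12.hot = true  [terminal]
13. n10.depth = 29  [len(c.mk) + 27]
14. n13.live = 1  [h.idx + B.depth - 40]
15. n14.mk = "yr"  [terminal]
16. n13.idx = 30  [len(c.mk) + 28]
17. n8.cnt = true  [h.idx > 11]
18. n8.pre = 0  [C.idx - 30]
19. n8.hot = "zu"  ["zu"]
20. n1.cnt = false  [not S₁.cnt]
21. n1.pre = -9  [S₁.pre - 9]
22. n1.hot = "rp"  ["rp"]
23. n15.depth = "nk"  [terminal]
24. n0.cnt = true  [S₁.cnt == false]
25. n0.pre = 17  [17]
26. n0.hot = "rpnk"  [S₁.hot ++ a.depth]

-9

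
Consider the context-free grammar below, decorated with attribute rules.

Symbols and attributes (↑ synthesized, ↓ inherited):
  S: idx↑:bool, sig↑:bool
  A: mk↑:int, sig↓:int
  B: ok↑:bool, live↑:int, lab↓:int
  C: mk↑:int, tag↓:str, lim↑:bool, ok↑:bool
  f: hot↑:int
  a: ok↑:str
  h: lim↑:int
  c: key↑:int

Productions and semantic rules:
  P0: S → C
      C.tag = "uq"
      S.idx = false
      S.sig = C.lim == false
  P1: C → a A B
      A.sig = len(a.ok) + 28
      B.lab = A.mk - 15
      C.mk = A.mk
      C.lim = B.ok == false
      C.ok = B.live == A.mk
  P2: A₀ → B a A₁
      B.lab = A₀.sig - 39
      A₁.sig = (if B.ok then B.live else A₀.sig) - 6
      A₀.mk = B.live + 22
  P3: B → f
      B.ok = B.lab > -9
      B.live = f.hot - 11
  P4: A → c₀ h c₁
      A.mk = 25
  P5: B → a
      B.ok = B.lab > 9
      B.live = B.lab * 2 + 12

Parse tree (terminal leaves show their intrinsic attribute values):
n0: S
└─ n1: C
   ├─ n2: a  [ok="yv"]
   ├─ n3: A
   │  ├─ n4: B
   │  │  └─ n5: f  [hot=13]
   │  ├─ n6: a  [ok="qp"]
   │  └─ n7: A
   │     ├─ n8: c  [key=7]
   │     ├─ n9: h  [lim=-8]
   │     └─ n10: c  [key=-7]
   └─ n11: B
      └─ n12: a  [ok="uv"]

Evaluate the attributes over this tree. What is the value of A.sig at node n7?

1. n1.tag = "uq"  ["uq"]
2. n2.ok = "yv"  [terminal]
3. n3.sig = 30  [len(a.ok) + 28]
4. n4.lab = -9  [A₀.sig - 39]
5. n5.hot = 13  [terminal]
6. n4.ok = false  [B.lab > -9]
7. n4.live = 2  [f.hot - 11]
8. n6.ok = "qp"  [terminal]
9. n7.sig = 24  [(if B.ok then B.live else A₀.sig) - 6]
10. n8.key = 7  [terminal]
11. n9.lim = -8  [terminal]
12. n10.key = -7  [terminal]
13. n7.mk = 25  [25]
14. n3.mk = 24  [B.live + 22]
15. n11.lab = 9  [A.mk - 15]
16. n12.ok = "uv"  [terminal]
17. n11.ok = false  [B.lab > 9]
18. n11.live = 30  [B.lab * 2 + 12]
19. n1.mk = 24  [A.mk]
20. n1.lim = true  [B.ok == false]
21. n1.ok = false  [B.live == A.mk]
22. n0.idx = false  [false]
23. n0.sig = false  [C.lim == false]

24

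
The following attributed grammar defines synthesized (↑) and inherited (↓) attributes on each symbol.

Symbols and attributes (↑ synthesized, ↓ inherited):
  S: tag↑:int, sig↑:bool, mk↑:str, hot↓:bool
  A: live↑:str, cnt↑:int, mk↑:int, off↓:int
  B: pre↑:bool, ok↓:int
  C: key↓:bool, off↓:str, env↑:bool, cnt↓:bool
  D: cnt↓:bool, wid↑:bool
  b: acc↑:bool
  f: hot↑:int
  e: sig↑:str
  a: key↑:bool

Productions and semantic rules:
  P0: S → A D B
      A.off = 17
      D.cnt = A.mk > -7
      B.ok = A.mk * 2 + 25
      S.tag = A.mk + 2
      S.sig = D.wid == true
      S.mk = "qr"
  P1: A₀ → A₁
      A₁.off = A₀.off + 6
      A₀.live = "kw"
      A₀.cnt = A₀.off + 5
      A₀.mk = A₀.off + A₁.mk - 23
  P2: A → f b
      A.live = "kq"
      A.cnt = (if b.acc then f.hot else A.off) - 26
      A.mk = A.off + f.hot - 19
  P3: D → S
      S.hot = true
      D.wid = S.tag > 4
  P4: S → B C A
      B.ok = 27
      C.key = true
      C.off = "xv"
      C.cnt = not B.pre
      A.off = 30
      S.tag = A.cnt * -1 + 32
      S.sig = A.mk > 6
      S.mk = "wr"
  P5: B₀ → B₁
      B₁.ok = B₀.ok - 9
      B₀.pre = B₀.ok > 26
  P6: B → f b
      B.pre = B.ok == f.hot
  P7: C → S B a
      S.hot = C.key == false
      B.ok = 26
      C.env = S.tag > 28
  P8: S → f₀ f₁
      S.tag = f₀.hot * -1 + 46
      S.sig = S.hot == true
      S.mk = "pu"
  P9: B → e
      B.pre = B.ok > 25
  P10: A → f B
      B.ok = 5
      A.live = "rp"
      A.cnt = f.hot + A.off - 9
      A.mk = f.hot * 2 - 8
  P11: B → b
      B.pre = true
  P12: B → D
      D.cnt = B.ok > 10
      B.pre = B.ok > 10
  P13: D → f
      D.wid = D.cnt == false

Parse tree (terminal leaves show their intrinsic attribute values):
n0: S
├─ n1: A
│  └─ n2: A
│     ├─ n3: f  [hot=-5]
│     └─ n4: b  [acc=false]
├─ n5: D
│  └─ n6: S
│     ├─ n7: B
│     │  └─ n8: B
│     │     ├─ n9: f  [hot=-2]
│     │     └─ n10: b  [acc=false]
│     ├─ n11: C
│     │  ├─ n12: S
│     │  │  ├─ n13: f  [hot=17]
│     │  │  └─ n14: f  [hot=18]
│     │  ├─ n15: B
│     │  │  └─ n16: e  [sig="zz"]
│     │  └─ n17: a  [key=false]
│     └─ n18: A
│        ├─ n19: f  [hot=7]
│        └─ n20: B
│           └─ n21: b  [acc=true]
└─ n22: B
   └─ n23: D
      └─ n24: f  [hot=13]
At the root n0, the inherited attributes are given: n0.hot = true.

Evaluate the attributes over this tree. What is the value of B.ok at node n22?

1. n0.hot = true  [given at root]
2. n1.off = 17  [17]
3. n2.off = 23  [A₀.off + 6]
4. n3.hot = -5  [terminal]
5. n4.acc = false  [terminal]
6. n2.live = "kq"  ["kq"]
7. n2.cnt = -3  [(if b.acc then f.hot else A.off) - 26]
8. n2.mk = -1  [A.off + f.hot - 19]
9. n1.live = "kw"  ["kw"]
10. n1.cnt = 22  [A₀.off + 5]
11. n1.mk = -7  [A₀.off + A₁.mk - 23]
12. n5.cnt = false  [A.mk > -7]
13. n6.hot = true  [true]
14. n7.ok = 27  [27]
15. n8.ok = 18  [B₀.ok - 9]
16. n9.hot = -2  [terminal]
17. n10.acc = false  [terminal]
18. n8.pre = false  [B.ok == f.hot]
19. n7.pre = true  [B₀.ok > 26]
20. n11.key = true  [true]
21. n11.off = "xv"  ["xv"]
22. n11.cnt = false  [not B.pre]
23. n12.hot = false  [C.key == false]
24. n13.hot = 17  [terminal]
25. n14.hot = 18  [terminal]
26. n12.tag = 29  [f₀.hot * -1 + 46]
27. n12.sig = false  [S.hot == true]
28. n12.mk = "pu"  ["pu"]
29. n15.ok = 26  [26]
30. n16.sig = "zz"  [terminal]
31. n15.pre = true  [B.ok > 25]
32. n17.key = false  [terminal]
33. n11.env = true  [S.tag > 28]
34. n18.off = 30  [30]
35. n19.hot = 7  [terminal]
36. n20.ok = 5  [5]
37. n21.acc = true  [terminal]
38. n20.pre = true  [true]
39. n18.live = "rp"  ["rp"]
40. n18.cnt = 28  [f.hot + A.off - 9]
41. n18.mk = 6  [f.hot * 2 - 8]
42. n6.tag = 4  [A.cnt * -1 + 32]
43. n6.sig = false  [A.mk > 6]
44. n6.mk = "wr"  ["wr"]
45. n5.wid = false  [S.tag > 4]
46. n22.ok = 11  [A.mk * 2 + 25]
47. n23.cnt = true  [B.ok > 10]
48. n24.hot = 13  [terminal]
49. n23.wid = false  [D.cnt == false]
50. n22.pre = true  [B.ok > 10]
51. n0.tag = -5  [A.mk + 2]
52. n0.sig = false  [D.wid == true]
53. n0.mk = "qr"  ["qr"]

11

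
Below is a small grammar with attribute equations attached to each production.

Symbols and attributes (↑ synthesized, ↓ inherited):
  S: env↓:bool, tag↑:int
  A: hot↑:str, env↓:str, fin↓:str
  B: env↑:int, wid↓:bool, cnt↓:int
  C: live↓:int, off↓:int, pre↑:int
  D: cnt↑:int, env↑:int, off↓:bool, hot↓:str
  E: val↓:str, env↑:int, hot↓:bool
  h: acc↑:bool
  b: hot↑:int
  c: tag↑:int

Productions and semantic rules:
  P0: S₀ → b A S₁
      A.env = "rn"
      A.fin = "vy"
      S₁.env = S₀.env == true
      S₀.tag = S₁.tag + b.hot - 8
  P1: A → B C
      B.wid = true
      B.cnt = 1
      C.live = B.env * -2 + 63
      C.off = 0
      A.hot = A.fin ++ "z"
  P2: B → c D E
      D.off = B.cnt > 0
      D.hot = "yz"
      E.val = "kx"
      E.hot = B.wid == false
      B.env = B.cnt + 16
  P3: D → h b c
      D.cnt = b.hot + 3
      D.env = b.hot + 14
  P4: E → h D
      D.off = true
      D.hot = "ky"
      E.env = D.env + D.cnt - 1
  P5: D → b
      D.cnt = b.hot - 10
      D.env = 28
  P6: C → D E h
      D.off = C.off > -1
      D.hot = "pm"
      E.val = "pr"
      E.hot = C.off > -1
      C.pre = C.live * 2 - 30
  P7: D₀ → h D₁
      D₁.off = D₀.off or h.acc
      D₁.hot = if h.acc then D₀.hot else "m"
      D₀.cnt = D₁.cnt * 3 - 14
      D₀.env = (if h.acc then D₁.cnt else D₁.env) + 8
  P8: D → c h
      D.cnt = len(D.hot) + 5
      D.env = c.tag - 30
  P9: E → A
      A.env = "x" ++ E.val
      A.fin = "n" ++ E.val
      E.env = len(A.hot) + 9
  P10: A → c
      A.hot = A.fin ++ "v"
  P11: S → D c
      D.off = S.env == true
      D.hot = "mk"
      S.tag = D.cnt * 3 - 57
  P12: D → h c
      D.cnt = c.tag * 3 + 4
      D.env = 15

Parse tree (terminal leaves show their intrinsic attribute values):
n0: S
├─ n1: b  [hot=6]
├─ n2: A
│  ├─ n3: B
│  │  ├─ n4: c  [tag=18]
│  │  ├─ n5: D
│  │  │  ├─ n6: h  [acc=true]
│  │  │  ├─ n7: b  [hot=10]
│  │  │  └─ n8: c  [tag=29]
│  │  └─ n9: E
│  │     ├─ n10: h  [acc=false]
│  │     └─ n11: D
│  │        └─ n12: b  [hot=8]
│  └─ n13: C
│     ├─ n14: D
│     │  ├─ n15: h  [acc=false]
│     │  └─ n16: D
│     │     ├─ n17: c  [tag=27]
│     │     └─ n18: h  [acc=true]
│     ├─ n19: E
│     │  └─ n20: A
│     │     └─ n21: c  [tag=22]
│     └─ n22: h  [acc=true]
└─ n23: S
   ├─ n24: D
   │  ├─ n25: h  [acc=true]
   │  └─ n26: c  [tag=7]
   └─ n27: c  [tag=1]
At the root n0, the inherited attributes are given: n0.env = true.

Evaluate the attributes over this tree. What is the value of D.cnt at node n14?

4

1. n0.env = true  [given at root]
2. n1.hot = 6  [terminal]
3. n2.env = "rn"  ["rn"]
4. n2.fin = "vy"  ["vy"]
5. n3.wid = true  [true]
6. n3.cnt = 1  [1]
7. n4.tag = 18  [terminal]
8. n5.off = true  [B.cnt > 0]
9. n5.hot = "yz"  ["yz"]
10. n6.acc = true  [terminal]
11. n7.hot = 10  [terminal]
12. n8.tag = 29  [terminal]
13. n5.cnt = 13  [b.hot + 3]
14. n5.env = 24  [b.hot + 14]
15. n9.val = "kx"  ["kx"]
16. n9.hot = false  [B.wid == false]
17. n10.acc = false  [terminal]
18. n11.off = true  [true]
19. n11.hot = "ky"  ["ky"]
20. n12.hot = 8  [terminal]
21. n11.cnt = -2  [b.hot - 10]
22. n11.env = 28  [28]
23. n9.env = 25  [D.env + D.cnt - 1]
24. n3.env = 17  [B.cnt + 16]
25. n13.live = 29  [B.env * -2 + 63]
26. n13.off = 0  [0]
27. n14.off = true  [C.off > -1]
28. n14.hot = "pm"  ["pm"]
29. n15.acc = false  [terminal]
30. n16.off = true  [D₀.off or h.acc]
31. n16.hot = "m"  [if h.acc then D₀.hot else "m"]
32. n17.tag = 27  [terminal]
33. n18.acc = true  [terminal]
34. n16.cnt = 6  [len(D.hot) + 5]
35. n16.env = -3  [c.tag - 30]
36. n14.cnt = 4  [D₁.cnt * 3 - 14]
37. n14.env = 5  [(if h.acc then D₁.cnt else D₁.env) + 8]
38. n19.val = "pr"  ["pr"]
39. n19.hot = true  [C.off > -1]
40. n20.env = "xpr"  ["x" ++ E.val]
41. n20.fin = "npr"  ["n" ++ E.val]
42. n21.tag = 22  [terminal]
43. n20.hot = "nprv"  [A.fin ++ "v"]
44. n19.env = 13  [len(A.hot) + 9]
45. n22.acc = true  [terminal]
46. n13.pre = 28  [C.live * 2 - 30]
47. n2.hot = "vyz"  [A.fin ++ "z"]
48. n23.env = true  [S₀.env == true]
49. n24.off = true  [S.env == true]
50. n24.hot = "mk"  ["mk"]
51. n25.acc = true  [terminal]
52. n26.tag = 7  [terminal]
53. n24.cnt = 25  [c.tag * 3 + 4]
54. n24.env = 15  [15]
55. n27.tag = 1  [terminal]
56. n23.tag = 18  [D.cnt * 3 - 57]
57. n0.tag = 16  [S₁.tag + b.hot - 8]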